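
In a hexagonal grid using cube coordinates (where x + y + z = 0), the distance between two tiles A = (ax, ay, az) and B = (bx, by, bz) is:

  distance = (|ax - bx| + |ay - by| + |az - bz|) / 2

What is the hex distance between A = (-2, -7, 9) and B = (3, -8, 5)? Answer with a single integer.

Answer: 5

Derivation:
|ax - bx| = |-2 - 3| = 5
|ay - by| = |-7 - (-8)| = 1
|az - bz| = |9 - 5| = 4
distance = (5 + 1 + 4) / 2 = 10 / 2 = 5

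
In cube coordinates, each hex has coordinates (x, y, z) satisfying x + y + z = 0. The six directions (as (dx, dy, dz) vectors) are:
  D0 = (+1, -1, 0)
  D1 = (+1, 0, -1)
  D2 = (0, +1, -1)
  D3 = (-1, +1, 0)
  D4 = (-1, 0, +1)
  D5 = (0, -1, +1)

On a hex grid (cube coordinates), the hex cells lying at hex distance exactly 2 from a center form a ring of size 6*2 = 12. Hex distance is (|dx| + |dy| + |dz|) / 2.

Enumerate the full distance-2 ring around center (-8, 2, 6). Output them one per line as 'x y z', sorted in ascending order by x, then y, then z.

Walk ring at distance 2 from (-8, 2, 6):
Start at center + D4*2 = (-10, 2, 8)
  hex 0: (-10, 2, 8)
  hex 1: (-9, 1, 8)
  hex 2: (-8, 0, 8)
  hex 3: (-7, 0, 7)
  hex 4: (-6, 0, 6)
  hex 5: (-6, 1, 5)
  hex 6: (-6, 2, 4)
  hex 7: (-7, 3, 4)
  hex 8: (-8, 4, 4)
  hex 9: (-9, 4, 5)
  hex 10: (-10, 4, 6)
  hex 11: (-10, 3, 7)
Sorted: 12 hexes.

Answer: -10 2 8
-10 3 7
-10 4 6
-9 1 8
-9 4 5
-8 0 8
-8 4 4
-7 0 7
-7 3 4
-6 0 6
-6 1 5
-6 2 4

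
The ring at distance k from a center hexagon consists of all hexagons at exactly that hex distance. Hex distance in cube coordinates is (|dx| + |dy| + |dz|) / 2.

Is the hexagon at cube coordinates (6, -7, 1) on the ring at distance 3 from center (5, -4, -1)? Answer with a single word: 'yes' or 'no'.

Answer: yes

Derivation:
|px - cx| = |6 - 5| = 1
|py - cy| = |-7 - (-4)| = 3
|pz - cz| = |1 - (-1)| = 2
distance = (1+3+2)/2 = 6/2 = 3
radius = 3; distance == radius -> yes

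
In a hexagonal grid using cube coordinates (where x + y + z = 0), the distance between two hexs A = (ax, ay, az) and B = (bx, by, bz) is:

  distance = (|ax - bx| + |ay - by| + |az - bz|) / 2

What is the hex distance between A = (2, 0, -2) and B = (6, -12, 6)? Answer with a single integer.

|ax - bx| = |2 - 6| = 4
|ay - by| = |0 - (-12)| = 12
|az - bz| = |-2 - 6| = 8
distance = (4 + 12 + 8) / 2 = 24 / 2 = 12

Answer: 12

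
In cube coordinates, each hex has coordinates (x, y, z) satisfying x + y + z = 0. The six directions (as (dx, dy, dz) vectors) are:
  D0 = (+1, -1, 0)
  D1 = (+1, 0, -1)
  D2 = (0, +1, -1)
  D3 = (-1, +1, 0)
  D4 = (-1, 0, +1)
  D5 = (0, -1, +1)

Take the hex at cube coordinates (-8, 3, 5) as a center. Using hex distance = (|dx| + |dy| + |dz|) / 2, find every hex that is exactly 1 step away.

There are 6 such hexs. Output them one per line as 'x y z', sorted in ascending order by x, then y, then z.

Answer: -9 3 6
-9 4 5
-8 2 6
-8 4 4
-7 2 5
-7 3 4

Derivation:
Walk ring at distance 1 from (-8, 3, 5):
Start at center + D4*1 = (-9, 3, 6)
  hex 0: (-9, 3, 6)
  hex 1: (-8, 2, 6)
  hex 2: (-7, 2, 5)
  hex 3: (-7, 3, 4)
  hex 4: (-8, 4, 4)
  hex 5: (-9, 4, 5)
Sorted: 6 hexes.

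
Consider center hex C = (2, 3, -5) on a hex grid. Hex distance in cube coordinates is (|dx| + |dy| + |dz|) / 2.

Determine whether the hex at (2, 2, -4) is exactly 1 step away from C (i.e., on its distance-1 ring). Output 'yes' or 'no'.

|px - cx| = |2 - 2| = 0
|py - cy| = |2 - 3| = 1
|pz - cz| = |-4 - (-5)| = 1
distance = (0+1+1)/2 = 2/2 = 1
radius = 1; distance == radius -> yes

Answer: yes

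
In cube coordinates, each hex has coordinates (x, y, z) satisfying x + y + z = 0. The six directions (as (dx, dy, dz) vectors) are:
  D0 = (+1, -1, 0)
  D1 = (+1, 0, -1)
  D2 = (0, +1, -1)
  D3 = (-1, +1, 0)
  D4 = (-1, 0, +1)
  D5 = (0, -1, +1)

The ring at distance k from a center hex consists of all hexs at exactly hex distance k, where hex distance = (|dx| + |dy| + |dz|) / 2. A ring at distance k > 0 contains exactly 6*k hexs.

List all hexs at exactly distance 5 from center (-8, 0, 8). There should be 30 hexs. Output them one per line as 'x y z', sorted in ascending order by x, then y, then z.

Walk ring at distance 5 from (-8, 0, 8):
Start at center + D4*5 = (-13, 0, 13)
  hex 0: (-13, 0, 13)
  hex 1: (-12, -1, 13)
  hex 2: (-11, -2, 13)
  hex 3: (-10, -3, 13)
  hex 4: (-9, -4, 13)
  hex 5: (-8, -5, 13)
  hex 6: (-7, -5, 12)
  hex 7: (-6, -5, 11)
  hex 8: (-5, -5, 10)
  hex 9: (-4, -5, 9)
  hex 10: (-3, -5, 8)
  hex 11: (-3, -4, 7)
  hex 12: (-3, -3, 6)
  hex 13: (-3, -2, 5)
  hex 14: (-3, -1, 4)
  hex 15: (-3, 0, 3)
  hex 16: (-4, 1, 3)
  hex 17: (-5, 2, 3)
  hex 18: (-6, 3, 3)
  hex 19: (-7, 4, 3)
  hex 20: (-8, 5, 3)
  hex 21: (-9, 5, 4)
  hex 22: (-10, 5, 5)
  hex 23: (-11, 5, 6)
  hex 24: (-12, 5, 7)
  hex 25: (-13, 5, 8)
  hex 26: (-13, 4, 9)
  hex 27: (-13, 3, 10)
  hex 28: (-13, 2, 11)
  hex 29: (-13, 1, 12)
Sorted: 30 hexes.

Answer: -13 0 13
-13 1 12
-13 2 11
-13 3 10
-13 4 9
-13 5 8
-12 -1 13
-12 5 7
-11 -2 13
-11 5 6
-10 -3 13
-10 5 5
-9 -4 13
-9 5 4
-8 -5 13
-8 5 3
-7 -5 12
-7 4 3
-6 -5 11
-6 3 3
-5 -5 10
-5 2 3
-4 -5 9
-4 1 3
-3 -5 8
-3 -4 7
-3 -3 6
-3 -2 5
-3 -1 4
-3 0 3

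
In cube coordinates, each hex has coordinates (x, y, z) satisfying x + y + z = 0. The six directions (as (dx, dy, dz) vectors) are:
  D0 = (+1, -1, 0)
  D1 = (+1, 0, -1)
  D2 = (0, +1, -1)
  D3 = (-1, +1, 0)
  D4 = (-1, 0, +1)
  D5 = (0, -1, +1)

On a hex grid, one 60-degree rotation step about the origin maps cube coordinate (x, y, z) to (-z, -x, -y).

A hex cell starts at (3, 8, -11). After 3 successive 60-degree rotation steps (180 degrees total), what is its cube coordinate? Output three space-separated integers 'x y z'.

Start: (3, 8, -11)
Step 1: (3, 8, -11) -> (-(-11), -(3), -(8)) = (11, -3, -8)
Step 2: (11, -3, -8) -> (-(-8), -(11), -(-3)) = (8, -11, 3)
Step 3: (8, -11, 3) -> (-(3), -(8), -(-11)) = (-3, -8, 11)

Answer: -3 -8 11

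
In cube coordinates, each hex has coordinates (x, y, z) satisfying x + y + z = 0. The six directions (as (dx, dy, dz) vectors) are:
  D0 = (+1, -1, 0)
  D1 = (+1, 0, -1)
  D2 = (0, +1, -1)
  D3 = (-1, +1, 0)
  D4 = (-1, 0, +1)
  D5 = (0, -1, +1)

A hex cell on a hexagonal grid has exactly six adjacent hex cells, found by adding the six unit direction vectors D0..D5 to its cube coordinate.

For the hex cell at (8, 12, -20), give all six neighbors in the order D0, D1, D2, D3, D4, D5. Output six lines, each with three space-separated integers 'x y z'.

Center: (8, 12, -20). Add each direction:
  D0: (8, 12, -20) + (1, -1, 0) = (9, 11, -20)
  D1: (8, 12, -20) + (1, 0, -1) = (9, 12, -21)
  D2: (8, 12, -20) + (0, 1, -1) = (8, 13, -21)
  D3: (8, 12, -20) + (-1, 1, 0) = (7, 13, -20)
  D4: (8, 12, -20) + (-1, 0, 1) = (7, 12, -19)
  D5: (8, 12, -20) + (0, -1, 1) = (8, 11, -19)

Answer: 9 11 -20
9 12 -21
8 13 -21
7 13 -20
7 12 -19
8 11 -19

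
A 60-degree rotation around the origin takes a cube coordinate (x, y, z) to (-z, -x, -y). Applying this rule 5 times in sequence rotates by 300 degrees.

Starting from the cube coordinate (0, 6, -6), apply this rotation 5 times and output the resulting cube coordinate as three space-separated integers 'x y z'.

Answer: -6 6 0

Derivation:
Start: (0, 6, -6)
Step 1: (0, 6, -6) -> (-(-6), -(0), -(6)) = (6, 0, -6)
Step 2: (6, 0, -6) -> (-(-6), -(6), -(0)) = (6, -6, 0)
Step 3: (6, -6, 0) -> (-(0), -(6), -(-6)) = (0, -6, 6)
Step 4: (0, -6, 6) -> (-(6), -(0), -(-6)) = (-6, 0, 6)
Step 5: (-6, 0, 6) -> (-(6), -(-6), -(0)) = (-6, 6, 0)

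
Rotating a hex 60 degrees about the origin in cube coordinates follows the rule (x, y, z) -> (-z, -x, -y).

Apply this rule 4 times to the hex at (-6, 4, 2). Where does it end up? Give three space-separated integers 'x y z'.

Start: (-6, 4, 2)
Step 1: (-6, 4, 2) -> (-(2), -(-6), -(4)) = (-2, 6, -4)
Step 2: (-2, 6, -4) -> (-(-4), -(-2), -(6)) = (4, 2, -6)
Step 3: (4, 2, -6) -> (-(-6), -(4), -(2)) = (6, -4, -2)
Step 4: (6, -4, -2) -> (-(-2), -(6), -(-4)) = (2, -6, 4)

Answer: 2 -6 4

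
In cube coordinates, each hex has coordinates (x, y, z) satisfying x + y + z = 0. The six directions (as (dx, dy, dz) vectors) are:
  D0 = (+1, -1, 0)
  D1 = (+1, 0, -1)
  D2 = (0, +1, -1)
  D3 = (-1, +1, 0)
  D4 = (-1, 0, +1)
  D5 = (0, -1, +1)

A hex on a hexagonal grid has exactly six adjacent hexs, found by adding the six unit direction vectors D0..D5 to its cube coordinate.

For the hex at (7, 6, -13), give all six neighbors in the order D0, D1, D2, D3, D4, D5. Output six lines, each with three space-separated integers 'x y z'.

Answer: 8 5 -13
8 6 -14
7 7 -14
6 7 -13
6 6 -12
7 5 -12

Derivation:
Center: (7, 6, -13). Add each direction:
  D0: (7, 6, -13) + (1, -1, 0) = (8, 5, -13)
  D1: (7, 6, -13) + (1, 0, -1) = (8, 6, -14)
  D2: (7, 6, -13) + (0, 1, -1) = (7, 7, -14)
  D3: (7, 6, -13) + (-1, 1, 0) = (6, 7, -13)
  D4: (7, 6, -13) + (-1, 0, 1) = (6, 6, -12)
  D5: (7, 6, -13) + (0, -1, 1) = (7, 5, -12)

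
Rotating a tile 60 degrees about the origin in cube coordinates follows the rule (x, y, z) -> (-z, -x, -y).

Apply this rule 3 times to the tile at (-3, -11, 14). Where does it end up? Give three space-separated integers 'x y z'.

Start: (-3, -11, 14)
Step 1: (-3, -11, 14) -> (-(14), -(-3), -(-11)) = (-14, 3, 11)
Step 2: (-14, 3, 11) -> (-(11), -(-14), -(3)) = (-11, 14, -3)
Step 3: (-11, 14, -3) -> (-(-3), -(-11), -(14)) = (3, 11, -14)

Answer: 3 11 -14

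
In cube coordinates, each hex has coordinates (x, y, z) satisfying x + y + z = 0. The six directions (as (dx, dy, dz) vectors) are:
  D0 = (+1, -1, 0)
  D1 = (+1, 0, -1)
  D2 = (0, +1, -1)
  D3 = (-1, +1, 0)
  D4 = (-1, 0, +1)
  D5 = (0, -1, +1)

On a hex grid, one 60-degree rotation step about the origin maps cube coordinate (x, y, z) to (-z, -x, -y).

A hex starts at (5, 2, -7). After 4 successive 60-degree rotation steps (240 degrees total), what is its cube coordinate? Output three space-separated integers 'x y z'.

Answer: -7 5 2

Derivation:
Start: (5, 2, -7)
Step 1: (5, 2, -7) -> (-(-7), -(5), -(2)) = (7, -5, -2)
Step 2: (7, -5, -2) -> (-(-2), -(7), -(-5)) = (2, -7, 5)
Step 3: (2, -7, 5) -> (-(5), -(2), -(-7)) = (-5, -2, 7)
Step 4: (-5, -2, 7) -> (-(7), -(-5), -(-2)) = (-7, 5, 2)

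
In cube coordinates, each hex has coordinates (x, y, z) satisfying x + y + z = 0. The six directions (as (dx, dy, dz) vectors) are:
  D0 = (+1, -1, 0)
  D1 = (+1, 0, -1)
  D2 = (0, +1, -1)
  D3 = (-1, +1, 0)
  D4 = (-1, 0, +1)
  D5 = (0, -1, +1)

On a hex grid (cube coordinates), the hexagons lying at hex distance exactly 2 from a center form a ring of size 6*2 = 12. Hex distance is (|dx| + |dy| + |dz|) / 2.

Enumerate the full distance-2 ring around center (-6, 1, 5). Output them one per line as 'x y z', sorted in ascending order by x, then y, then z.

Answer: -8 1 7
-8 2 6
-8 3 5
-7 0 7
-7 3 4
-6 -1 7
-6 3 3
-5 -1 6
-5 2 3
-4 -1 5
-4 0 4
-4 1 3

Derivation:
Walk ring at distance 2 from (-6, 1, 5):
Start at center + D4*2 = (-8, 1, 7)
  hex 0: (-8, 1, 7)
  hex 1: (-7, 0, 7)
  hex 2: (-6, -1, 7)
  hex 3: (-5, -1, 6)
  hex 4: (-4, -1, 5)
  hex 5: (-4, 0, 4)
  hex 6: (-4, 1, 3)
  hex 7: (-5, 2, 3)
  hex 8: (-6, 3, 3)
  hex 9: (-7, 3, 4)
  hex 10: (-8, 3, 5)
  hex 11: (-8, 2, 6)
Sorted: 12 hexes.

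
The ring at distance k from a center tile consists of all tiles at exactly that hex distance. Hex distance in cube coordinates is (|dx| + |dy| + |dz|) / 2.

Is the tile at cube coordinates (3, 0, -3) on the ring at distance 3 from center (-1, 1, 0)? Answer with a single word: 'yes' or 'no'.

Answer: no

Derivation:
|px - cx| = |3 - (-1)| = 4
|py - cy| = |0 - 1| = 1
|pz - cz| = |-3 - 0| = 3
distance = (4+1+3)/2 = 8/2 = 4
radius = 3; distance != radius -> no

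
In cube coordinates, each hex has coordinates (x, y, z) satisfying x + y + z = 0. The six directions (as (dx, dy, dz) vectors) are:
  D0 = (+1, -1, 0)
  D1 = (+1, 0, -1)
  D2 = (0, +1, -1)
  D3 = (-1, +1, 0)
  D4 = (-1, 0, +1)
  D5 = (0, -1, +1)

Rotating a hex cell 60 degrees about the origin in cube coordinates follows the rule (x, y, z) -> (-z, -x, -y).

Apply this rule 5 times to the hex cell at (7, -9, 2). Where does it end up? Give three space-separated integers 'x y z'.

Answer: 9 -2 -7

Derivation:
Start: (7, -9, 2)
Step 1: (7, -9, 2) -> (-(2), -(7), -(-9)) = (-2, -7, 9)
Step 2: (-2, -7, 9) -> (-(9), -(-2), -(-7)) = (-9, 2, 7)
Step 3: (-9, 2, 7) -> (-(7), -(-9), -(2)) = (-7, 9, -2)
Step 4: (-7, 9, -2) -> (-(-2), -(-7), -(9)) = (2, 7, -9)
Step 5: (2, 7, -9) -> (-(-9), -(2), -(7)) = (9, -2, -7)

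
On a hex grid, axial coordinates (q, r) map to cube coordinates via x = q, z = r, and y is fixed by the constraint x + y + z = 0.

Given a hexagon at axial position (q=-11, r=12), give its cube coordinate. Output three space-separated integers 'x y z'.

Answer: -11 -1 12

Derivation:
x = q = -11
z = r = 12
y = -x - z = -(-11) - (12) = -1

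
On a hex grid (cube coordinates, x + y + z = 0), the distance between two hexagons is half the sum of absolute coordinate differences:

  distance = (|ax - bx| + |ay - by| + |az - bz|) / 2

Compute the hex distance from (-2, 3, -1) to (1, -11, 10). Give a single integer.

Answer: 14

Derivation:
|ax - bx| = |-2 - 1| = 3
|ay - by| = |3 - (-11)| = 14
|az - bz| = |-1 - 10| = 11
distance = (3 + 14 + 11) / 2 = 28 / 2 = 14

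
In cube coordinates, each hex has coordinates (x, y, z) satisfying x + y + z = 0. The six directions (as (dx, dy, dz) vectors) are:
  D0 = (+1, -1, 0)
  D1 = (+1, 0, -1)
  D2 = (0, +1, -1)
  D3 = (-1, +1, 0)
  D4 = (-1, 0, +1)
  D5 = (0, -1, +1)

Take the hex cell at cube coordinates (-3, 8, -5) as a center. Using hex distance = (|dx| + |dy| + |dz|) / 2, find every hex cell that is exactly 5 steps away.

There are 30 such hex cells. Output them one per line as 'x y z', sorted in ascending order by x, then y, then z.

Walk ring at distance 5 from (-3, 8, -5):
Start at center + D4*5 = (-8, 8, 0)
  hex 0: (-8, 8, 0)
  hex 1: (-7, 7, 0)
  hex 2: (-6, 6, 0)
  hex 3: (-5, 5, 0)
  hex 4: (-4, 4, 0)
  hex 5: (-3, 3, 0)
  hex 6: (-2, 3, -1)
  hex 7: (-1, 3, -2)
  hex 8: (0, 3, -3)
  hex 9: (1, 3, -4)
  hex 10: (2, 3, -5)
  hex 11: (2, 4, -6)
  hex 12: (2, 5, -7)
  hex 13: (2, 6, -8)
  hex 14: (2, 7, -9)
  hex 15: (2, 8, -10)
  hex 16: (1, 9, -10)
  hex 17: (0, 10, -10)
  hex 18: (-1, 11, -10)
  hex 19: (-2, 12, -10)
  hex 20: (-3, 13, -10)
  hex 21: (-4, 13, -9)
  hex 22: (-5, 13, -8)
  hex 23: (-6, 13, -7)
  hex 24: (-7, 13, -6)
  hex 25: (-8, 13, -5)
  hex 26: (-8, 12, -4)
  hex 27: (-8, 11, -3)
  hex 28: (-8, 10, -2)
  hex 29: (-8, 9, -1)
Sorted: 30 hexes.

Answer: -8 8 0
-8 9 -1
-8 10 -2
-8 11 -3
-8 12 -4
-8 13 -5
-7 7 0
-7 13 -6
-6 6 0
-6 13 -7
-5 5 0
-5 13 -8
-4 4 0
-4 13 -9
-3 3 0
-3 13 -10
-2 3 -1
-2 12 -10
-1 3 -2
-1 11 -10
0 3 -3
0 10 -10
1 3 -4
1 9 -10
2 3 -5
2 4 -6
2 5 -7
2 6 -8
2 7 -9
2 8 -10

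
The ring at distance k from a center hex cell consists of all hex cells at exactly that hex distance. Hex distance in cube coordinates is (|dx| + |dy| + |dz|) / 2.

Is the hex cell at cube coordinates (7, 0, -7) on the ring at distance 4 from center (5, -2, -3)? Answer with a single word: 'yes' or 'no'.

|px - cx| = |7 - 5| = 2
|py - cy| = |0 - (-2)| = 2
|pz - cz| = |-7 - (-3)| = 4
distance = (2+2+4)/2 = 8/2 = 4
radius = 4; distance == radius -> yes

Answer: yes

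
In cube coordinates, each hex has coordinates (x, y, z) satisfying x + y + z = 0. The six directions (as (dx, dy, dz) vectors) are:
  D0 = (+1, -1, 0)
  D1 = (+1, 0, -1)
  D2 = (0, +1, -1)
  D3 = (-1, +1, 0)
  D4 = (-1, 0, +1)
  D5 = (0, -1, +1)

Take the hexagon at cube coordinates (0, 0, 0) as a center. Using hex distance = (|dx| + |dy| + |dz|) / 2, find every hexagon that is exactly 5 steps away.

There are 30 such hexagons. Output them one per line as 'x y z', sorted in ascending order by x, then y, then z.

Walk ring at distance 5 from (0, 0, 0):
Start at center + D4*5 = (-5, 0, 5)
  hex 0: (-5, 0, 5)
  hex 1: (-4, -1, 5)
  hex 2: (-3, -2, 5)
  hex 3: (-2, -3, 5)
  hex 4: (-1, -4, 5)
  hex 5: (0, -5, 5)
  hex 6: (1, -5, 4)
  hex 7: (2, -5, 3)
  hex 8: (3, -5, 2)
  hex 9: (4, -5, 1)
  hex 10: (5, -5, 0)
  hex 11: (5, -4, -1)
  hex 12: (5, -3, -2)
  hex 13: (5, -2, -3)
  hex 14: (5, -1, -4)
  hex 15: (5, 0, -5)
  hex 16: (4, 1, -5)
  hex 17: (3, 2, -5)
  hex 18: (2, 3, -5)
  hex 19: (1, 4, -5)
  hex 20: (0, 5, -5)
  hex 21: (-1, 5, -4)
  hex 22: (-2, 5, -3)
  hex 23: (-3, 5, -2)
  hex 24: (-4, 5, -1)
  hex 25: (-5, 5, 0)
  hex 26: (-5, 4, 1)
  hex 27: (-5, 3, 2)
  hex 28: (-5, 2, 3)
  hex 29: (-5, 1, 4)
Sorted: 30 hexes.

Answer: -5 0 5
-5 1 4
-5 2 3
-5 3 2
-5 4 1
-5 5 0
-4 -1 5
-4 5 -1
-3 -2 5
-3 5 -2
-2 -3 5
-2 5 -3
-1 -4 5
-1 5 -4
0 -5 5
0 5 -5
1 -5 4
1 4 -5
2 -5 3
2 3 -5
3 -5 2
3 2 -5
4 -5 1
4 1 -5
5 -5 0
5 -4 -1
5 -3 -2
5 -2 -3
5 -1 -4
5 0 -5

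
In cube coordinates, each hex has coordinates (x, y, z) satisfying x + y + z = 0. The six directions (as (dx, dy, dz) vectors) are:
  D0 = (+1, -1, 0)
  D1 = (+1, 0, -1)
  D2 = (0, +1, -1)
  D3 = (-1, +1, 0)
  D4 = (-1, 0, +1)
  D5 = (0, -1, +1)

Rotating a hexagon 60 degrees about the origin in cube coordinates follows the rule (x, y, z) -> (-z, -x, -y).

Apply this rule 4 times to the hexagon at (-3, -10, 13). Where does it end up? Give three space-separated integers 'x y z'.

Start: (-3, -10, 13)
Step 1: (-3, -10, 13) -> (-(13), -(-3), -(-10)) = (-13, 3, 10)
Step 2: (-13, 3, 10) -> (-(10), -(-13), -(3)) = (-10, 13, -3)
Step 3: (-10, 13, -3) -> (-(-3), -(-10), -(13)) = (3, 10, -13)
Step 4: (3, 10, -13) -> (-(-13), -(3), -(10)) = (13, -3, -10)

Answer: 13 -3 -10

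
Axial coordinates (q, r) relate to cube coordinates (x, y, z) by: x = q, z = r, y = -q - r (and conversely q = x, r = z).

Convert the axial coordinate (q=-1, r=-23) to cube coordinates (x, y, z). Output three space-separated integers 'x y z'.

Answer: -1 24 -23

Derivation:
x = q = -1
z = r = -23
y = -x - z = -(-1) - (-23) = 24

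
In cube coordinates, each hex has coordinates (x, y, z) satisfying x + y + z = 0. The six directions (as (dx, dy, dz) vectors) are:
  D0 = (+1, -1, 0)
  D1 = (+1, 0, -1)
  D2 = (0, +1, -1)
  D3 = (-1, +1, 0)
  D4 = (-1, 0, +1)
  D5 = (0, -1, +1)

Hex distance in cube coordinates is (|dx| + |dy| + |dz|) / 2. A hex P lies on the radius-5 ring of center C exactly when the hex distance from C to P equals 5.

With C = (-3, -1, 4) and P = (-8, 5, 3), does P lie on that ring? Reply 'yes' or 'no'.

|px - cx| = |-8 - (-3)| = 5
|py - cy| = |5 - (-1)| = 6
|pz - cz| = |3 - 4| = 1
distance = (5+6+1)/2 = 12/2 = 6
radius = 5; distance != radius -> no

Answer: no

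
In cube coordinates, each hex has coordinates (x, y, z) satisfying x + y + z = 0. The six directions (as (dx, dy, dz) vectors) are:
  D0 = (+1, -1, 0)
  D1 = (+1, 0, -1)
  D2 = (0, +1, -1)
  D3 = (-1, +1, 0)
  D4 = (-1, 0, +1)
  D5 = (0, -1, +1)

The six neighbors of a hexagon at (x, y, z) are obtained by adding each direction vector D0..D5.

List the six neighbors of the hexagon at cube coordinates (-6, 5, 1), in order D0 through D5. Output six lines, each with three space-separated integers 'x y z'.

Center: (-6, 5, 1). Add each direction:
  D0: (-6, 5, 1) + (1, -1, 0) = (-5, 4, 1)
  D1: (-6, 5, 1) + (1, 0, -1) = (-5, 5, 0)
  D2: (-6, 5, 1) + (0, 1, -1) = (-6, 6, 0)
  D3: (-6, 5, 1) + (-1, 1, 0) = (-7, 6, 1)
  D4: (-6, 5, 1) + (-1, 0, 1) = (-7, 5, 2)
  D5: (-6, 5, 1) + (0, -1, 1) = (-6, 4, 2)

Answer: -5 4 1
-5 5 0
-6 6 0
-7 6 1
-7 5 2
-6 4 2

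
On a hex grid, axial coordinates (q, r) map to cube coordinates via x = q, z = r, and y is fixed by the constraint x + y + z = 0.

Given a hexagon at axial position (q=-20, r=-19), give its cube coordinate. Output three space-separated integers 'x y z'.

Answer: -20 39 -19

Derivation:
x = q = -20
z = r = -19
y = -x - z = -(-20) - (-19) = 39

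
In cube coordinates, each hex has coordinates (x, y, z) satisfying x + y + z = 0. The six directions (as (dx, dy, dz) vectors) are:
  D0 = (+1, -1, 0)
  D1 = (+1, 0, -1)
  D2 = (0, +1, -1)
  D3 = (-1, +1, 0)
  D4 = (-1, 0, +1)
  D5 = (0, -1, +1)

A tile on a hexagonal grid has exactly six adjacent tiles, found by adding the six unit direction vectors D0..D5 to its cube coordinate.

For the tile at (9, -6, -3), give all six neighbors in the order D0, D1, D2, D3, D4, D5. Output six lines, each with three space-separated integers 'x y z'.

Answer: 10 -7 -3
10 -6 -4
9 -5 -4
8 -5 -3
8 -6 -2
9 -7 -2

Derivation:
Center: (9, -6, -3). Add each direction:
  D0: (9, -6, -3) + (1, -1, 0) = (10, -7, -3)
  D1: (9, -6, -3) + (1, 0, -1) = (10, -6, -4)
  D2: (9, -6, -3) + (0, 1, -1) = (9, -5, -4)
  D3: (9, -6, -3) + (-1, 1, 0) = (8, -5, -3)
  D4: (9, -6, -3) + (-1, 0, 1) = (8, -6, -2)
  D5: (9, -6, -3) + (0, -1, 1) = (9, -7, -2)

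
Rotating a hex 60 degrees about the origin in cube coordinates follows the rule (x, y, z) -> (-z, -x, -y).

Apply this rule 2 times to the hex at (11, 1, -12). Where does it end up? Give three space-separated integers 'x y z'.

Answer: 1 -12 11

Derivation:
Start: (11, 1, -12)
Step 1: (11, 1, -12) -> (-(-12), -(11), -(1)) = (12, -11, -1)
Step 2: (12, -11, -1) -> (-(-1), -(12), -(-11)) = (1, -12, 11)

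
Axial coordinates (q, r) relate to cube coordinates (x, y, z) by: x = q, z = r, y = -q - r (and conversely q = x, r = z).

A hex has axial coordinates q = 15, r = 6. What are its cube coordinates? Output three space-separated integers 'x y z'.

x = q = 15
z = r = 6
y = -x - z = -(15) - (6) = -21

Answer: 15 -21 6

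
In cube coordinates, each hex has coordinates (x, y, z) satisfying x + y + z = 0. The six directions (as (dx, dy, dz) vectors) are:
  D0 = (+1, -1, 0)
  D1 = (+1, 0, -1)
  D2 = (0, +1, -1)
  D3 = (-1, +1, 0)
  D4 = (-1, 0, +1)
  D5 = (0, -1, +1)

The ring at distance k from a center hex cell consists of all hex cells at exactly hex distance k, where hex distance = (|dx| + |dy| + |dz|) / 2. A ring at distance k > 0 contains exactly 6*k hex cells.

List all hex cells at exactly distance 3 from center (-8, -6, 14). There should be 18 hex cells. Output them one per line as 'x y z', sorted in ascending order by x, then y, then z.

Walk ring at distance 3 from (-8, -6, 14):
Start at center + D4*3 = (-11, -6, 17)
  hex 0: (-11, -6, 17)
  hex 1: (-10, -7, 17)
  hex 2: (-9, -8, 17)
  hex 3: (-8, -9, 17)
  hex 4: (-7, -9, 16)
  hex 5: (-6, -9, 15)
  hex 6: (-5, -9, 14)
  hex 7: (-5, -8, 13)
  hex 8: (-5, -7, 12)
  hex 9: (-5, -6, 11)
  hex 10: (-6, -5, 11)
  hex 11: (-7, -4, 11)
  hex 12: (-8, -3, 11)
  hex 13: (-9, -3, 12)
  hex 14: (-10, -3, 13)
  hex 15: (-11, -3, 14)
  hex 16: (-11, -4, 15)
  hex 17: (-11, -5, 16)
Sorted: 18 hexes.

Answer: -11 -6 17
-11 -5 16
-11 -4 15
-11 -3 14
-10 -7 17
-10 -3 13
-9 -8 17
-9 -3 12
-8 -9 17
-8 -3 11
-7 -9 16
-7 -4 11
-6 -9 15
-6 -5 11
-5 -9 14
-5 -8 13
-5 -7 12
-5 -6 11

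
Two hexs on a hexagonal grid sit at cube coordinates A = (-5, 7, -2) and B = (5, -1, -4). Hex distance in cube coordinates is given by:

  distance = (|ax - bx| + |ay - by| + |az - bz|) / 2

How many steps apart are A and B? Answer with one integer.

Answer: 10

Derivation:
|ax - bx| = |-5 - 5| = 10
|ay - by| = |7 - (-1)| = 8
|az - bz| = |-2 - (-4)| = 2
distance = (10 + 8 + 2) / 2 = 20 / 2 = 10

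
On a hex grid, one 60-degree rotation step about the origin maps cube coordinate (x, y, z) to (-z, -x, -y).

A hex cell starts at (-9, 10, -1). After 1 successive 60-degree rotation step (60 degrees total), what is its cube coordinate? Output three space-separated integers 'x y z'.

Start: (-9, 10, -1)
Step 1: (-9, 10, -1) -> (-(-1), -(-9), -(10)) = (1, 9, -10)

Answer: 1 9 -10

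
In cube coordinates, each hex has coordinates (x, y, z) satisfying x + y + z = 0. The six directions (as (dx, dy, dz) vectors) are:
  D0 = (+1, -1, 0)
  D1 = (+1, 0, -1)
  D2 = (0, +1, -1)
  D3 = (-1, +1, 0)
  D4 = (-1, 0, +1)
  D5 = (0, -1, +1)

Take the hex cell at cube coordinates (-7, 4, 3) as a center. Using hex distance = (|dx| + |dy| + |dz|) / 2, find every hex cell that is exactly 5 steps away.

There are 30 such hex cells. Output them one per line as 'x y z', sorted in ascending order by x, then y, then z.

Walk ring at distance 5 from (-7, 4, 3):
Start at center + D4*5 = (-12, 4, 8)
  hex 0: (-12, 4, 8)
  hex 1: (-11, 3, 8)
  hex 2: (-10, 2, 8)
  hex 3: (-9, 1, 8)
  hex 4: (-8, 0, 8)
  hex 5: (-7, -1, 8)
  hex 6: (-6, -1, 7)
  hex 7: (-5, -1, 6)
  hex 8: (-4, -1, 5)
  hex 9: (-3, -1, 4)
  hex 10: (-2, -1, 3)
  hex 11: (-2, 0, 2)
  hex 12: (-2, 1, 1)
  hex 13: (-2, 2, 0)
  hex 14: (-2, 3, -1)
  hex 15: (-2, 4, -2)
  hex 16: (-3, 5, -2)
  hex 17: (-4, 6, -2)
  hex 18: (-5, 7, -2)
  hex 19: (-6, 8, -2)
  hex 20: (-7, 9, -2)
  hex 21: (-8, 9, -1)
  hex 22: (-9, 9, 0)
  hex 23: (-10, 9, 1)
  hex 24: (-11, 9, 2)
  hex 25: (-12, 9, 3)
  hex 26: (-12, 8, 4)
  hex 27: (-12, 7, 5)
  hex 28: (-12, 6, 6)
  hex 29: (-12, 5, 7)
Sorted: 30 hexes.

Answer: -12 4 8
-12 5 7
-12 6 6
-12 7 5
-12 8 4
-12 9 3
-11 3 8
-11 9 2
-10 2 8
-10 9 1
-9 1 8
-9 9 0
-8 0 8
-8 9 -1
-7 -1 8
-7 9 -2
-6 -1 7
-6 8 -2
-5 -1 6
-5 7 -2
-4 -1 5
-4 6 -2
-3 -1 4
-3 5 -2
-2 -1 3
-2 0 2
-2 1 1
-2 2 0
-2 3 -1
-2 4 -2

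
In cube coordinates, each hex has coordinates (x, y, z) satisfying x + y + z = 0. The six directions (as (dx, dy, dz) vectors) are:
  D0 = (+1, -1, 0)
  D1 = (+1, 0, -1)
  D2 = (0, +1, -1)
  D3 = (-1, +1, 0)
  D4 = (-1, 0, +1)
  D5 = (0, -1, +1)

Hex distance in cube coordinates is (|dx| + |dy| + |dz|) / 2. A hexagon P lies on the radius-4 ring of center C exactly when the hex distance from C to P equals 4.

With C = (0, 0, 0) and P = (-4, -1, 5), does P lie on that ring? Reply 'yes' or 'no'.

Answer: no

Derivation:
|px - cx| = |-4 - 0| = 4
|py - cy| = |-1 - 0| = 1
|pz - cz| = |5 - 0| = 5
distance = (4+1+5)/2 = 10/2 = 5
radius = 4; distance != radius -> no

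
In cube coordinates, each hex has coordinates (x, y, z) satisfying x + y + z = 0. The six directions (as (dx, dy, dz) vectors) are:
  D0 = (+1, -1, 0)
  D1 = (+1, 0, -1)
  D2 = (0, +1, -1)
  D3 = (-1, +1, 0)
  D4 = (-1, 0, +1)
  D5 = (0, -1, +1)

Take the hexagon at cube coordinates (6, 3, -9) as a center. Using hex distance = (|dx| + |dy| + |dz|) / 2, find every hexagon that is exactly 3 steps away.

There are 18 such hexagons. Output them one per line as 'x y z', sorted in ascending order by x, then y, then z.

Answer: 3 3 -6
3 4 -7
3 5 -8
3 6 -9
4 2 -6
4 6 -10
5 1 -6
5 6 -11
6 0 -6
6 6 -12
7 0 -7
7 5 -12
8 0 -8
8 4 -12
9 0 -9
9 1 -10
9 2 -11
9 3 -12

Derivation:
Walk ring at distance 3 from (6, 3, -9):
Start at center + D4*3 = (3, 3, -6)
  hex 0: (3, 3, -6)
  hex 1: (4, 2, -6)
  hex 2: (5, 1, -6)
  hex 3: (6, 0, -6)
  hex 4: (7, 0, -7)
  hex 5: (8, 0, -8)
  hex 6: (9, 0, -9)
  hex 7: (9, 1, -10)
  hex 8: (9, 2, -11)
  hex 9: (9, 3, -12)
  hex 10: (8, 4, -12)
  hex 11: (7, 5, -12)
  hex 12: (6, 6, -12)
  hex 13: (5, 6, -11)
  hex 14: (4, 6, -10)
  hex 15: (3, 6, -9)
  hex 16: (3, 5, -8)
  hex 17: (3, 4, -7)
Sorted: 18 hexes.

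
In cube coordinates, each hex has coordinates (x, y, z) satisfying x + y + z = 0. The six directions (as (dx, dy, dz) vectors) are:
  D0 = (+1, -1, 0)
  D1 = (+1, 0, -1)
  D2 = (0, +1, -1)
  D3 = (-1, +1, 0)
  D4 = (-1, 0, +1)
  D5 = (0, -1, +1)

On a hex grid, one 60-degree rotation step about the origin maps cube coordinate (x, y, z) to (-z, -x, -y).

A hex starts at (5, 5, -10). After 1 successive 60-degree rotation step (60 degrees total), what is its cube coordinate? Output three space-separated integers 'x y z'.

Answer: 10 -5 -5

Derivation:
Start: (5, 5, -10)
Step 1: (5, 5, -10) -> (-(-10), -(5), -(5)) = (10, -5, -5)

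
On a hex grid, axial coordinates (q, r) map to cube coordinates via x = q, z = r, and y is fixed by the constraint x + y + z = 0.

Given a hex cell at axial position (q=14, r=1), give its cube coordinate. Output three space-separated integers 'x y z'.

x = q = 14
z = r = 1
y = -x - z = -(14) - (1) = -15

Answer: 14 -15 1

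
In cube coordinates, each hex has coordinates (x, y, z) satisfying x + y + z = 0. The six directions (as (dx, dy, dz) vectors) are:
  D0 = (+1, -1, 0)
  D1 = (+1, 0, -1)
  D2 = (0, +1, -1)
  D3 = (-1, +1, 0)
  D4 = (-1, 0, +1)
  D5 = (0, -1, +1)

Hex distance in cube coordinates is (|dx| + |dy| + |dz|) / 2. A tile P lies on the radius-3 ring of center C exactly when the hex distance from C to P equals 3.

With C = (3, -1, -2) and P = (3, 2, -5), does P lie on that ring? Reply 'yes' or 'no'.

|px - cx| = |3 - 3| = 0
|py - cy| = |2 - (-1)| = 3
|pz - cz| = |-5 - (-2)| = 3
distance = (0+3+3)/2 = 6/2 = 3
radius = 3; distance == radius -> yes

Answer: yes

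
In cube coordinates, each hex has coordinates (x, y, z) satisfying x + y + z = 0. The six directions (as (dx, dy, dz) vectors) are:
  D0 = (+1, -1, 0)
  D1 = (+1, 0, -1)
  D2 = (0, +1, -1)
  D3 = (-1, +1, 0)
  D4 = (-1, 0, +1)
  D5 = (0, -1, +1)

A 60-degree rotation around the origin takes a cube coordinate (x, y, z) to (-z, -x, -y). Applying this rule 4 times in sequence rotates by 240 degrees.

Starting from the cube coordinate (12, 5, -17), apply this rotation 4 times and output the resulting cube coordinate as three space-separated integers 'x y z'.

Start: (12, 5, -17)
Step 1: (12, 5, -17) -> (-(-17), -(12), -(5)) = (17, -12, -5)
Step 2: (17, -12, -5) -> (-(-5), -(17), -(-12)) = (5, -17, 12)
Step 3: (5, -17, 12) -> (-(12), -(5), -(-17)) = (-12, -5, 17)
Step 4: (-12, -5, 17) -> (-(17), -(-12), -(-5)) = (-17, 12, 5)

Answer: -17 12 5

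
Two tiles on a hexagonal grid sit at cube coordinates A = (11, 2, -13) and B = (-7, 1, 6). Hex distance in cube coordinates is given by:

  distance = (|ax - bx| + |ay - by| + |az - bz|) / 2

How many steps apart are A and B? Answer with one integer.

Answer: 19

Derivation:
|ax - bx| = |11 - (-7)| = 18
|ay - by| = |2 - 1| = 1
|az - bz| = |-13 - 6| = 19
distance = (18 + 1 + 19) / 2 = 38 / 2 = 19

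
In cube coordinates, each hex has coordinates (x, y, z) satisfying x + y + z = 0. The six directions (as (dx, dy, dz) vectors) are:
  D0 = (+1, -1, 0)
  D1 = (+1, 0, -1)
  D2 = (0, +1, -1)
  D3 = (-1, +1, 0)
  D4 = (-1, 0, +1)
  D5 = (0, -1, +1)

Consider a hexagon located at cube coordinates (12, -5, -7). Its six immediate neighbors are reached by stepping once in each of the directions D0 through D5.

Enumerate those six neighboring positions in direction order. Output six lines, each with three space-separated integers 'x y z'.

Answer: 13 -6 -7
13 -5 -8
12 -4 -8
11 -4 -7
11 -5 -6
12 -6 -6

Derivation:
Center: (12, -5, -7). Add each direction:
  D0: (12, -5, -7) + (1, -1, 0) = (13, -6, -7)
  D1: (12, -5, -7) + (1, 0, -1) = (13, -5, -8)
  D2: (12, -5, -7) + (0, 1, -1) = (12, -4, -8)
  D3: (12, -5, -7) + (-1, 1, 0) = (11, -4, -7)
  D4: (12, -5, -7) + (-1, 0, 1) = (11, -5, -6)
  D5: (12, -5, -7) + (0, -1, 1) = (12, -6, -6)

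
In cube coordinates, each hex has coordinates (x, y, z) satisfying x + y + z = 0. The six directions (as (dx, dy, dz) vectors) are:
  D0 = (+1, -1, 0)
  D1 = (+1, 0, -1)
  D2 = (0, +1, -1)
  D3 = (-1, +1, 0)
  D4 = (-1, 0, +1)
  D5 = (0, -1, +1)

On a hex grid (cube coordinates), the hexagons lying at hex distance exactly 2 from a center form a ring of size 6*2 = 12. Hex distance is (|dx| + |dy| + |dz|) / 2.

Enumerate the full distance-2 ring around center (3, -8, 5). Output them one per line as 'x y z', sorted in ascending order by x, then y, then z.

Answer: 1 -8 7
1 -7 6
1 -6 5
2 -9 7
2 -6 4
3 -10 7
3 -6 3
4 -10 6
4 -7 3
5 -10 5
5 -9 4
5 -8 3

Derivation:
Walk ring at distance 2 from (3, -8, 5):
Start at center + D4*2 = (1, -8, 7)
  hex 0: (1, -8, 7)
  hex 1: (2, -9, 7)
  hex 2: (3, -10, 7)
  hex 3: (4, -10, 6)
  hex 4: (5, -10, 5)
  hex 5: (5, -9, 4)
  hex 6: (5, -8, 3)
  hex 7: (4, -7, 3)
  hex 8: (3, -6, 3)
  hex 9: (2, -6, 4)
  hex 10: (1, -6, 5)
  hex 11: (1, -7, 6)
Sorted: 12 hexes.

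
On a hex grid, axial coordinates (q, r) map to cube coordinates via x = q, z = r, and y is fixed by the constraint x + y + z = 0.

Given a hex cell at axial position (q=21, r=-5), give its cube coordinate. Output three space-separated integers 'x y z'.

x = q = 21
z = r = -5
y = -x - z = -(21) - (-5) = -16

Answer: 21 -16 -5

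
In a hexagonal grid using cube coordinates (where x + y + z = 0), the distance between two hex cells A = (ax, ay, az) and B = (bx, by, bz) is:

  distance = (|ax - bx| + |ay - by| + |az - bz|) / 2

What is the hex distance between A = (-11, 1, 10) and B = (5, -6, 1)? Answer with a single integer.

Answer: 16

Derivation:
|ax - bx| = |-11 - 5| = 16
|ay - by| = |1 - (-6)| = 7
|az - bz| = |10 - 1| = 9
distance = (16 + 7 + 9) / 2 = 32 / 2 = 16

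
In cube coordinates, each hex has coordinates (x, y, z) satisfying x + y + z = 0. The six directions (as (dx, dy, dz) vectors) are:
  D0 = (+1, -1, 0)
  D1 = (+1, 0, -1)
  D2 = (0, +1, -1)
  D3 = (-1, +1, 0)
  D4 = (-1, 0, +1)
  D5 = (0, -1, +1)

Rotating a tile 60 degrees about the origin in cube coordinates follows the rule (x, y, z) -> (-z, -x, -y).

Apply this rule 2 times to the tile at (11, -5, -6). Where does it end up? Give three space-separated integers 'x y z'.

Start: (11, -5, -6)
Step 1: (11, -5, -6) -> (-(-6), -(11), -(-5)) = (6, -11, 5)
Step 2: (6, -11, 5) -> (-(5), -(6), -(-11)) = (-5, -6, 11)

Answer: -5 -6 11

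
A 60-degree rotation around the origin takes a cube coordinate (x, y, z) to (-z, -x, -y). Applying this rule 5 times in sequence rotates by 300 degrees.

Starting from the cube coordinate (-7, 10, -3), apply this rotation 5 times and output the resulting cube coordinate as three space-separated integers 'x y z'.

Answer: -10 3 7

Derivation:
Start: (-7, 10, -3)
Step 1: (-7, 10, -3) -> (-(-3), -(-7), -(10)) = (3, 7, -10)
Step 2: (3, 7, -10) -> (-(-10), -(3), -(7)) = (10, -3, -7)
Step 3: (10, -3, -7) -> (-(-7), -(10), -(-3)) = (7, -10, 3)
Step 4: (7, -10, 3) -> (-(3), -(7), -(-10)) = (-3, -7, 10)
Step 5: (-3, -7, 10) -> (-(10), -(-3), -(-7)) = (-10, 3, 7)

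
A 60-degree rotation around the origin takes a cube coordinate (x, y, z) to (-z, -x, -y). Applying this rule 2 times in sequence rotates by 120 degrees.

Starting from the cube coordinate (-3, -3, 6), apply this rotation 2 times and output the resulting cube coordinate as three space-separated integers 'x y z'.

Start: (-3, -3, 6)
Step 1: (-3, -3, 6) -> (-(6), -(-3), -(-3)) = (-6, 3, 3)
Step 2: (-6, 3, 3) -> (-(3), -(-6), -(3)) = (-3, 6, -3)

Answer: -3 6 -3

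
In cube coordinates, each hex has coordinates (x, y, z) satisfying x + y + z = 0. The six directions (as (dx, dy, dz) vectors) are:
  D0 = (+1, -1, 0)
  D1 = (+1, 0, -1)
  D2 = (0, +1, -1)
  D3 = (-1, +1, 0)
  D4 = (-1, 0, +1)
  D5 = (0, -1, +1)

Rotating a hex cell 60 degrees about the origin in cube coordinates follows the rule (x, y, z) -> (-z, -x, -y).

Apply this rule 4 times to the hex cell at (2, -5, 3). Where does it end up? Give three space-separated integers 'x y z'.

Answer: 3 2 -5

Derivation:
Start: (2, -5, 3)
Step 1: (2, -5, 3) -> (-(3), -(2), -(-5)) = (-3, -2, 5)
Step 2: (-3, -2, 5) -> (-(5), -(-3), -(-2)) = (-5, 3, 2)
Step 3: (-5, 3, 2) -> (-(2), -(-5), -(3)) = (-2, 5, -3)
Step 4: (-2, 5, -3) -> (-(-3), -(-2), -(5)) = (3, 2, -5)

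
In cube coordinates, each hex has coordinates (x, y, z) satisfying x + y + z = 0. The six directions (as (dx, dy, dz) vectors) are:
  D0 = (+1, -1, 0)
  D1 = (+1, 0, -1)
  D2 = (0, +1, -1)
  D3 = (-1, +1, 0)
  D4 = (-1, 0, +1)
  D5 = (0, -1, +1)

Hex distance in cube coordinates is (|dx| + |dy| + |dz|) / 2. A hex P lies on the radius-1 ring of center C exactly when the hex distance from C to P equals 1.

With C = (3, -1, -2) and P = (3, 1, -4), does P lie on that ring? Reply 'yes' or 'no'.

|px - cx| = |3 - 3| = 0
|py - cy| = |1 - (-1)| = 2
|pz - cz| = |-4 - (-2)| = 2
distance = (0+2+2)/2 = 4/2 = 2
radius = 1; distance != radius -> no

Answer: no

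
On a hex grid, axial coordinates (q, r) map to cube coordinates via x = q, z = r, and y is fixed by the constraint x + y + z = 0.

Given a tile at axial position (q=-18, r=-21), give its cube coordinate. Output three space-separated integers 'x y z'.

x = q = -18
z = r = -21
y = -x - z = -(-18) - (-21) = 39

Answer: -18 39 -21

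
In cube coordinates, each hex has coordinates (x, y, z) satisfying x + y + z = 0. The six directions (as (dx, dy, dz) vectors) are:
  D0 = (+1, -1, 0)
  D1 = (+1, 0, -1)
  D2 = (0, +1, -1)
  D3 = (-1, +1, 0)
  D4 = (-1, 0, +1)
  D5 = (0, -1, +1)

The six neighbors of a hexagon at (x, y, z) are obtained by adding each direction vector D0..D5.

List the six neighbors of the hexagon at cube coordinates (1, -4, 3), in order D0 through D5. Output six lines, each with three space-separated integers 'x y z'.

Center: (1, -4, 3). Add each direction:
  D0: (1, -4, 3) + (1, -1, 0) = (2, -5, 3)
  D1: (1, -4, 3) + (1, 0, -1) = (2, -4, 2)
  D2: (1, -4, 3) + (0, 1, -1) = (1, -3, 2)
  D3: (1, -4, 3) + (-1, 1, 0) = (0, -3, 3)
  D4: (1, -4, 3) + (-1, 0, 1) = (0, -4, 4)
  D5: (1, -4, 3) + (0, -1, 1) = (1, -5, 4)

Answer: 2 -5 3
2 -4 2
1 -3 2
0 -3 3
0 -4 4
1 -5 4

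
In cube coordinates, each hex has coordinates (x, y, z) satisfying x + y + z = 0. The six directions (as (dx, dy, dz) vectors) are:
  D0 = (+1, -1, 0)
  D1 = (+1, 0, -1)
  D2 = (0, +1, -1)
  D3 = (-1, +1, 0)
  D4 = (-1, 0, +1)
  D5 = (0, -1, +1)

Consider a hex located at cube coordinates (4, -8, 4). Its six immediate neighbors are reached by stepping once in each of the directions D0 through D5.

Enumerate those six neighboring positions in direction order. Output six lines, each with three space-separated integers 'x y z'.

Center: (4, -8, 4). Add each direction:
  D0: (4, -8, 4) + (1, -1, 0) = (5, -9, 4)
  D1: (4, -8, 4) + (1, 0, -1) = (5, -8, 3)
  D2: (4, -8, 4) + (0, 1, -1) = (4, -7, 3)
  D3: (4, -8, 4) + (-1, 1, 0) = (3, -7, 4)
  D4: (4, -8, 4) + (-1, 0, 1) = (3, -8, 5)
  D5: (4, -8, 4) + (0, -1, 1) = (4, -9, 5)

Answer: 5 -9 4
5 -8 3
4 -7 3
3 -7 4
3 -8 5
4 -9 5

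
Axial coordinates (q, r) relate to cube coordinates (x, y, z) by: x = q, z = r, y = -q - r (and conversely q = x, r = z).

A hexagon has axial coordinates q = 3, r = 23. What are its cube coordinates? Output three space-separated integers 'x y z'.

x = q = 3
z = r = 23
y = -x - z = -(3) - (23) = -26

Answer: 3 -26 23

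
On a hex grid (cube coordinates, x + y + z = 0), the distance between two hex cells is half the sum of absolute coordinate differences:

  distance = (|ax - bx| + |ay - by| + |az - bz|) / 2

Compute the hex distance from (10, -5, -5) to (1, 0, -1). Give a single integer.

Answer: 9

Derivation:
|ax - bx| = |10 - 1| = 9
|ay - by| = |-5 - 0| = 5
|az - bz| = |-5 - (-1)| = 4
distance = (9 + 5 + 4) / 2 = 18 / 2 = 9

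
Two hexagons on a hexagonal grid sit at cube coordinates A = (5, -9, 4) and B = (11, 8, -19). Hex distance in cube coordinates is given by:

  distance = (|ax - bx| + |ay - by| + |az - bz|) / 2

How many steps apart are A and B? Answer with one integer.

Answer: 23

Derivation:
|ax - bx| = |5 - 11| = 6
|ay - by| = |-9 - 8| = 17
|az - bz| = |4 - (-19)| = 23
distance = (6 + 17 + 23) / 2 = 46 / 2 = 23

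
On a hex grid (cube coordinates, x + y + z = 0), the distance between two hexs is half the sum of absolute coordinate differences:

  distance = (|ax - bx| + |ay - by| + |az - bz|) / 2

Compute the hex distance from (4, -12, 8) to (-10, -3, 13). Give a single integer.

|ax - bx| = |4 - (-10)| = 14
|ay - by| = |-12 - (-3)| = 9
|az - bz| = |8 - 13| = 5
distance = (14 + 9 + 5) / 2 = 28 / 2 = 14

Answer: 14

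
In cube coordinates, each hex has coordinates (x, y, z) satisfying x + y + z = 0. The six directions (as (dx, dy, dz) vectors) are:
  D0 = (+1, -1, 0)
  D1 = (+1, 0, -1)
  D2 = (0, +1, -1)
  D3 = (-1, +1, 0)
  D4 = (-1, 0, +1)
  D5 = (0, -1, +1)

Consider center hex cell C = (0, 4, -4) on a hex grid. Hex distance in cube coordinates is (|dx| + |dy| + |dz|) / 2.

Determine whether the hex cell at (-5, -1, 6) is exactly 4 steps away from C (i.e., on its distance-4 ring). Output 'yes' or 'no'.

|px - cx| = |-5 - 0| = 5
|py - cy| = |-1 - 4| = 5
|pz - cz| = |6 - (-4)| = 10
distance = (5+5+10)/2 = 20/2 = 10
radius = 4; distance != radius -> no

Answer: no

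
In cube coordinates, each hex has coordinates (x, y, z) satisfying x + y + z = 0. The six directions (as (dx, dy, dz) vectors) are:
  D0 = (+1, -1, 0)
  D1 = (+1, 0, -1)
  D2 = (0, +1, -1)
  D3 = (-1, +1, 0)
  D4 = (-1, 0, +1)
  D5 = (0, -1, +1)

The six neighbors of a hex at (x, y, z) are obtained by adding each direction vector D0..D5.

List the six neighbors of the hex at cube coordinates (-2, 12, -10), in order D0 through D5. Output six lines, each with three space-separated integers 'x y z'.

Answer: -1 11 -10
-1 12 -11
-2 13 -11
-3 13 -10
-3 12 -9
-2 11 -9

Derivation:
Center: (-2, 12, -10). Add each direction:
  D0: (-2, 12, -10) + (1, -1, 0) = (-1, 11, -10)
  D1: (-2, 12, -10) + (1, 0, -1) = (-1, 12, -11)
  D2: (-2, 12, -10) + (0, 1, -1) = (-2, 13, -11)
  D3: (-2, 12, -10) + (-1, 1, 0) = (-3, 13, -10)
  D4: (-2, 12, -10) + (-1, 0, 1) = (-3, 12, -9)
  D5: (-2, 12, -10) + (0, -1, 1) = (-2, 11, -9)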